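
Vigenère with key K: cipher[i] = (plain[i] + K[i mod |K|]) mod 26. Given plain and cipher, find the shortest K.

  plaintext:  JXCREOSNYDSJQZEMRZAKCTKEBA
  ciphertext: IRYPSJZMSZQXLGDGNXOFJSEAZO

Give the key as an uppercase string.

ZUWYOVH

  i= 0: I-J = 25 → Z
  i= 1: R-X = 20 → U
  i= 2: Y-C = 22 → W
  i= 3: P-R = 24 → Y
  i= 4: S-E = 14 → O
  i= 5: J-O = 21 → V
  i= 6: Z-S =  7 → H
  i= 7: M-N = 25 → Z
  i= 8: S-Y = 20 → U
  i= 9: Z-D = 22 → W
  i=10: Q-S = 24 → Y
  i=11: X-J = 14 → O
  i=12: L-Q = 21 → V
  i=13: G-Z =  7 → H
  i=14: D-E = 25 → Z
  i=15: G-M = 20 → U
  i=16: N-R = 22 → W
  i=17: X-Z = 24 → Y
  i=18: O-A = 14 → O
  i=19: F-K = 21 → V
  i=20: J-C =  7 → H
  i=21: S-T = 25 → Z
  i=22: E-K = 20 → U
  i=23: A-E = 22 → W
  i=24: Z-B = 24 → Y
  i=25: O-A = 14 → O
  shifts repeat with period 7: ZUWYOVH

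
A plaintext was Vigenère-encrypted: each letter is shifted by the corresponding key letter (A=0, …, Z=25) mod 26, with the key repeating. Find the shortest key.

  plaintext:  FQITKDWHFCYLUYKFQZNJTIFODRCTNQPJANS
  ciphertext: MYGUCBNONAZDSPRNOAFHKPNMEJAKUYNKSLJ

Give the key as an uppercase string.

  i= 0: M-F =  7 → H
  i= 1: Y-Q =  8 → I
  i= 2: G-I = 24 → Y
  i= 3: U-T =  1 → B
  i= 4: C-K = 18 → S
  i= 5: B-D = 24 → Y
  i= 6: N-W = 17 → R
  i= 7: O-H =  7 → H
  i= 8: N-F =  8 → I
  i= 9: A-C = 24 → Y
  i=10: Z-Y =  1 → B
  i=11: D-L = 18 → S
  i=12: S-U = 24 → Y
  i=13: P-Y = 17 → R
  i=14: R-K =  7 → H
  i=15: N-F =  8 → I
  i=16: O-Q = 24 → Y
  i=17: A-Z =  1 → B
  i=18: F-N = 18 → S
  i=19: H-J = 24 → Y
  i=20: K-T = 17 → R
  i=21: P-I =  7 → H
  i=22: N-F =  8 → I
  i=23: M-O = 24 → Y
  i=24: E-D =  1 → B
  i=25: J-R = 18 → S
  i=26: A-C = 24 → Y
  i=27: K-T = 17 → R
  i=28: U-N =  7 → H
  i=29: Y-Q =  8 → I
  i=30: N-P = 24 → Y
  i=31: K-J =  1 → B
  i=32: S-A = 18 → S
  i=33: L-N = 24 → Y
  i=34: J-S = 17 → R
  shifts repeat with period 7: HIYBSYR

HIYBSYR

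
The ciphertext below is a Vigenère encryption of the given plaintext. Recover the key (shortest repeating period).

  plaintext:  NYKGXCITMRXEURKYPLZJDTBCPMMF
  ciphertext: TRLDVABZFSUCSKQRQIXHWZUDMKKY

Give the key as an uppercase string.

  i= 0: T-N =  6 → G
  i= 1: R-Y = 19 → T
  i= 2: L-K =  1 → B
  i= 3: D-G = 23 → X
  i= 4: V-X = 24 → Y
  i= 5: A-C = 24 → Y
  i= 6: B-I = 19 → T
  i= 7: Z-T =  6 → G
  i= 8: F-M = 19 → T
  i= 9: S-R =  1 → B
  i=10: U-X = 23 → X
  i=11: C-E = 24 → Y
  i=12: S-U = 24 → Y
  i=13: K-R = 19 → T
  i=14: Q-K =  6 → G
  i=15: R-Y = 19 → T
  i=16: Q-P =  1 → B
  i=17: I-L = 23 → X
  i=18: X-Z = 24 → Y
  i=19: H-J = 24 → Y
  i=20: W-D = 19 → T
  i=21: Z-T =  6 → G
  i=22: U-B = 19 → T
  i=23: D-C =  1 → B
  i=24: M-P = 23 → X
  i=25: K-M = 24 → Y
  i=26: K-M = 24 → Y
  i=27: Y-F = 19 → T
  shifts repeat with period 7: GTBXYYT

GTBXYYT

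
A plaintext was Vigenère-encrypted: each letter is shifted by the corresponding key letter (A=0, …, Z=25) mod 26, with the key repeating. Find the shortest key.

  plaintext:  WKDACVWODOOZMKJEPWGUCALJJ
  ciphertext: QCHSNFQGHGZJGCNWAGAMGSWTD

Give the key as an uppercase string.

  i= 0: Q-W = 20 → U
  i= 1: C-K = 18 → S
  i= 2: H-D =  4 → E
  i= 3: S-A = 18 → S
  i= 4: N-C = 11 → L
  i= 5: F-V = 10 → K
  i= 6: Q-W = 20 → U
  i= 7: G-O = 18 → S
  i= 8: H-D =  4 → E
  i= 9: G-O = 18 → S
  i=10: Z-O = 11 → L
  i=11: J-Z = 10 → K
  i=12: G-M = 20 → U
  i=13: C-K = 18 → S
  i=14: N-J =  4 → E
  i=15: W-E = 18 → S
  i=16: A-P = 11 → L
  i=17: G-W = 10 → K
  i=18: A-G = 20 → U
  i=19: M-U = 18 → S
  i=20: G-C =  4 → E
  i=21: S-A = 18 → S
  i=22: W-L = 11 → L
  i=23: T-J = 10 → K
  i=24: D-J = 20 → U
  shifts repeat with period 6: USESLK

USESLK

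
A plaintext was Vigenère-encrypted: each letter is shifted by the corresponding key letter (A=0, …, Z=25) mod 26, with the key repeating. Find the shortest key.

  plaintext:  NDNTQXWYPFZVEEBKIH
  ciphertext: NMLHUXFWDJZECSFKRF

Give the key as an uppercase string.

AJYOE

  i= 0: N-N =  0 → A
  i= 1: M-D =  9 → J
  i= 2: L-N = 24 → Y
  i= 3: H-T = 14 → O
  i= 4: U-Q =  4 → E
  i= 5: X-X =  0 → A
  i= 6: F-W =  9 → J
  i= 7: W-Y = 24 → Y
  i= 8: D-P = 14 → O
  i= 9: J-F =  4 → E
  i=10: Z-Z =  0 → A
  i=11: E-V =  9 → J
  i=12: C-E = 24 → Y
  i=13: S-E = 14 → O
  i=14: F-B =  4 → E
  i=15: K-K =  0 → A
  i=16: R-I =  9 → J
  i=17: F-H = 24 → Y
  shifts repeat with period 5: AJYOE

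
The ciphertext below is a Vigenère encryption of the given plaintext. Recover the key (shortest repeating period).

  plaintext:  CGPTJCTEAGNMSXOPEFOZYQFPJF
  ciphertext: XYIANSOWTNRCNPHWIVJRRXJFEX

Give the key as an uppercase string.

  i= 0: X-C = 21 → V
  i= 1: Y-G = 18 → S
  i= 2: I-P = 19 → T
  i= 3: A-T =  7 → H
  i= 4: N-J =  4 → E
  i= 5: S-C = 16 → Q
  i= 6: O-T = 21 → V
  i= 7: W-E = 18 → S
  i= 8: T-A = 19 → T
  i= 9: N-G =  7 → H
  i=10: R-N =  4 → E
  i=11: C-M = 16 → Q
  i=12: N-S = 21 → V
  i=13: P-X = 18 → S
  i=14: H-O = 19 → T
  i=15: W-P =  7 → H
  i=16: I-E =  4 → E
  i=17: V-F = 16 → Q
  i=18: J-O = 21 → V
  i=19: R-Z = 18 → S
  i=20: R-Y = 19 → T
  i=21: X-Q =  7 → H
  i=22: J-F =  4 → E
  i=23: F-P = 16 → Q
  i=24: E-J = 21 → V
  i=25: X-F = 18 → S
  shifts repeat with period 6: VSTHEQ

VSTHEQ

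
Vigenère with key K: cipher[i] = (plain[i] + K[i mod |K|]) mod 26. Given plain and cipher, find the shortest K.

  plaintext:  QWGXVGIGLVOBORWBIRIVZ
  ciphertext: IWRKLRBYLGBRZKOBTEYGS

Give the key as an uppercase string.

  i= 0: I-Q = 18 → S
  i= 1: W-W =  0 → A
  i= 2: R-G = 11 → L
  i= 3: K-X = 13 → N
  i= 4: L-V = 16 → Q
  i= 5: R-G = 11 → L
  i= 6: B-I = 19 → T
  i= 7: Y-G = 18 → S
  i= 8: L-L =  0 → A
  i= 9: G-V = 11 → L
  i=10: B-O = 13 → N
  i=11: R-B = 16 → Q
  i=12: Z-O = 11 → L
  i=13: K-R = 19 → T
  i=14: O-W = 18 → S
  i=15: B-B =  0 → A
  i=16: T-I = 11 → L
  i=17: E-R = 13 → N
  i=18: Y-I = 16 → Q
  i=19: G-V = 11 → L
  i=20: S-Z = 19 → T
  shifts repeat with period 7: SALNQLT

SALNQLT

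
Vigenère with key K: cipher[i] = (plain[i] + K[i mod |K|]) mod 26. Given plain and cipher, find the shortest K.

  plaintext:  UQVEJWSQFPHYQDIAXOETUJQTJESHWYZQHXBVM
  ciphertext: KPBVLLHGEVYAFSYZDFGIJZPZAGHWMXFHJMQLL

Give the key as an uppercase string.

  i= 0: K-U = 16 → Q
  i= 1: P-Q = 25 → Z
  i= 2: B-V =  6 → G
  i= 3: V-E = 17 → R
  i= 4: L-J =  2 → C
  i= 5: L-W = 15 → P
  i= 6: H-S = 15 → P
  i= 7: G-Q = 16 → Q
  i= 8: E-F = 25 → Z
  i= 9: V-P =  6 → G
  i=10: Y-H = 17 → R
  i=11: A-Y =  2 → C
  i=12: F-Q = 15 → P
  i=13: S-D = 15 → P
  i=14: Y-I = 16 → Q
  i=15: Z-A = 25 → Z
  i=16: D-X =  6 → G
  i=17: F-O = 17 → R
  i=18: G-E =  2 → C
  i=19: I-T = 15 → P
  i=20: J-U = 15 → P
  i=21: Z-J = 16 → Q
  i=22: P-Q = 25 → Z
  i=23: Z-T =  6 → G
  i=24: A-J = 17 → R
  i=25: G-E =  2 → C
  i=26: H-S = 15 → P
  i=27: W-H = 15 → P
  i=28: M-W = 16 → Q
  i=29: X-Y = 25 → Z
  i=30: F-Z =  6 → G
  i=31: H-Q = 17 → R
  i=32: J-H =  2 → C
  i=33: M-X = 15 → P
  i=34: Q-B = 15 → P
  i=35: L-V = 16 → Q
  i=36: L-M = 25 → Z
  shifts repeat with period 7: QZGRCPP

QZGRCPP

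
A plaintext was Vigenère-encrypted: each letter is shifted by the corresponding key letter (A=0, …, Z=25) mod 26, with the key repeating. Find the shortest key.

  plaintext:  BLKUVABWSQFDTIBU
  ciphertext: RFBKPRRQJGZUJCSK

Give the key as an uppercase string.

  i= 0: R-B = 16 → Q
  i= 1: F-L = 20 → U
  i= 2: B-K = 17 → R
  i= 3: K-U = 16 → Q
  i= 4: P-V = 20 → U
  i= 5: R-A = 17 → R
  i= 6: R-B = 16 → Q
  i= 7: Q-W = 20 → U
  i= 8: J-S = 17 → R
  i= 9: G-Q = 16 → Q
  i=10: Z-F = 20 → U
  i=11: U-D = 17 → R
  i=12: J-T = 16 → Q
  i=13: C-I = 20 → U
  i=14: S-B = 17 → R
  i=15: K-U = 16 → Q
  shifts repeat with period 3: QUR

QUR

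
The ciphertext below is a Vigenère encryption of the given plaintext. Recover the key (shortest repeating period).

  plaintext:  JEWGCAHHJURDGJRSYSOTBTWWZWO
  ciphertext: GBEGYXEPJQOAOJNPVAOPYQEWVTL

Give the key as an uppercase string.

XXIAW

  i= 0: G-J = 23 → X
  i= 1: B-E = 23 → X
  i= 2: E-W =  8 → I
  i= 3: G-G =  0 → A
  i= 4: Y-C = 22 → W
  i= 5: X-A = 23 → X
  i= 6: E-H = 23 → X
  i= 7: P-H =  8 → I
  i= 8: J-J =  0 → A
  i= 9: Q-U = 22 → W
  i=10: O-R = 23 → X
  i=11: A-D = 23 → X
  i=12: O-G =  8 → I
  i=13: J-J =  0 → A
  i=14: N-R = 22 → W
  i=15: P-S = 23 → X
  i=16: V-Y = 23 → X
  i=17: A-S =  8 → I
  i=18: O-O =  0 → A
  i=19: P-T = 22 → W
  i=20: Y-B = 23 → X
  i=21: Q-T = 23 → X
  i=22: E-W =  8 → I
  i=23: W-W =  0 → A
  i=24: V-Z = 22 → W
  i=25: T-W = 23 → X
  i=26: L-O = 23 → X
  shifts repeat with period 5: XXIAW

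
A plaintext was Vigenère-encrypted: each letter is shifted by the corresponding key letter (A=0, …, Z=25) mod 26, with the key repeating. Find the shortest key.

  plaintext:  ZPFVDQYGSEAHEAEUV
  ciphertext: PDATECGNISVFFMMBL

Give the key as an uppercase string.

QOVYBMIH

  i= 0: P-Z = 16 → Q
  i= 1: D-P = 14 → O
  i= 2: A-F = 21 → V
  i= 3: T-V = 24 → Y
  i= 4: E-D =  1 → B
  i= 5: C-Q = 12 → M
  i= 6: G-Y =  8 → I
  i= 7: N-G =  7 → H
  i= 8: I-S = 16 → Q
  i= 9: S-E = 14 → O
  i=10: V-A = 21 → V
  i=11: F-H = 24 → Y
  i=12: F-E =  1 → B
  i=13: M-A = 12 → M
  i=14: M-E =  8 → I
  i=15: B-U =  7 → H
  i=16: L-V = 16 → Q
  shifts repeat with period 8: QOVYBMIH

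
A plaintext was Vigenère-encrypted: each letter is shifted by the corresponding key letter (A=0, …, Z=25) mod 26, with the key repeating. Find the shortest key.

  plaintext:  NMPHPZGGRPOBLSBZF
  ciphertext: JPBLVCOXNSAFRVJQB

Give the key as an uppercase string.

WDMEGDIR

  i= 0: J-N = 22 → W
  i= 1: P-M =  3 → D
  i= 2: B-P = 12 → M
  i= 3: L-H =  4 → E
  i= 4: V-P =  6 → G
  i= 5: C-Z =  3 → D
  i= 6: O-G =  8 → I
  i= 7: X-G = 17 → R
  i= 8: N-R = 22 → W
  i= 9: S-P =  3 → D
  i=10: A-O = 12 → M
  i=11: F-B =  4 → E
  i=12: R-L =  6 → G
  i=13: V-S =  3 → D
  i=14: J-B =  8 → I
  i=15: Q-Z = 17 → R
  i=16: B-F = 22 → W
  shifts repeat with period 8: WDMEGDIR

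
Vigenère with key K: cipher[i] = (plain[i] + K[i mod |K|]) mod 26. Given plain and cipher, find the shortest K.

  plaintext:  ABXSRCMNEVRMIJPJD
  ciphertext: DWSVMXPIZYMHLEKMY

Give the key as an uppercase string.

DVV

  i= 0: D-A =  3 → D
  i= 1: W-B = 21 → V
  i= 2: S-X = 21 → V
  i= 3: V-S =  3 → D
  i= 4: M-R = 21 → V
  i= 5: X-C = 21 → V
  i= 6: P-M =  3 → D
  i= 7: I-N = 21 → V
  i= 8: Z-E = 21 → V
  i= 9: Y-V =  3 → D
  i=10: M-R = 21 → V
  i=11: H-M = 21 → V
  i=12: L-I =  3 → D
  i=13: E-J = 21 → V
  i=14: K-P = 21 → V
  i=15: M-J =  3 → D
  i=16: Y-D = 21 → V
  shifts repeat with period 3: DVV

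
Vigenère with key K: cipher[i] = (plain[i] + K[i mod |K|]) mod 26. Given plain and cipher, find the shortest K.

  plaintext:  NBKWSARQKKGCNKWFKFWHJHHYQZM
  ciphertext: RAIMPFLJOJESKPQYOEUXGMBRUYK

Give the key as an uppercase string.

EZYQXFUT

  i= 0: R-N =  4 → E
  i= 1: A-B = 25 → Z
  i= 2: I-K = 24 → Y
  i= 3: M-W = 16 → Q
  i= 4: P-S = 23 → X
  i= 5: F-A =  5 → F
  i= 6: L-R = 20 → U
  i= 7: J-Q = 19 → T
  i= 8: O-K =  4 → E
  i= 9: J-K = 25 → Z
  i=10: E-G = 24 → Y
  i=11: S-C = 16 → Q
  i=12: K-N = 23 → X
  i=13: P-K =  5 → F
  i=14: Q-W = 20 → U
  i=15: Y-F = 19 → T
  i=16: O-K =  4 → E
  i=17: E-F = 25 → Z
  i=18: U-W = 24 → Y
  i=19: X-H = 16 → Q
  i=20: G-J = 23 → X
  i=21: M-H =  5 → F
  i=22: B-H = 20 → U
  i=23: R-Y = 19 → T
  i=24: U-Q =  4 → E
  i=25: Y-Z = 25 → Z
  i=26: K-M = 24 → Y
  shifts repeat with period 8: EZYQXFUT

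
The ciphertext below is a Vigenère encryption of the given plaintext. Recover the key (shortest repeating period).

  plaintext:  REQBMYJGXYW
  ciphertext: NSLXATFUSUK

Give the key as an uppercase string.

  i= 0: N-R = 22 → W
  i= 1: S-E = 14 → O
  i= 2: L-Q = 21 → V
  i= 3: X-B = 22 → W
  i= 4: A-M = 14 → O
  i= 5: T-Y = 21 → V
  i= 6: F-J = 22 → W
  i= 7: U-G = 14 → O
  i= 8: S-X = 21 → V
  i= 9: U-Y = 22 → W
  i=10: K-W = 14 → O
  shifts repeat with period 3: WOV

WOV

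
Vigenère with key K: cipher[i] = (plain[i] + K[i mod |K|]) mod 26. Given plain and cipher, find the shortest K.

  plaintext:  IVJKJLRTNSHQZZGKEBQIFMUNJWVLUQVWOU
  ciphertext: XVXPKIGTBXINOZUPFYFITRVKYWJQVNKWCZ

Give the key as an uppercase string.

  i= 0: X-I = 15 → P
  i= 1: V-V =  0 → A
  i= 2: X-J = 14 → O
  i= 3: P-K =  5 → F
  i= 4: K-J =  1 → B
  i= 5: I-L = 23 → X
  i= 6: G-R = 15 → P
  i= 7: T-T =  0 → A
  i= 8: B-N = 14 → O
  i= 9: X-S =  5 → F
  i=10: I-H =  1 → B
  i=11: N-Q = 23 → X
  i=12: O-Z = 15 → P
  i=13: Z-Z =  0 → A
  i=14: U-G = 14 → O
  i=15: P-K =  5 → F
  i=16: F-E =  1 → B
  i=17: Y-B = 23 → X
  i=18: F-Q = 15 → P
  i=19: I-I =  0 → A
  i=20: T-F = 14 → O
  i=21: R-M =  5 → F
  i=22: V-U =  1 → B
  i=23: K-N = 23 → X
  i=24: Y-J = 15 → P
  i=25: W-W =  0 → A
  i=26: J-V = 14 → O
  i=27: Q-L =  5 → F
  i=28: V-U =  1 → B
  i=29: N-Q = 23 → X
  i=30: K-V = 15 → P
  i=31: W-W =  0 → A
  i=32: C-O = 14 → O
  i=33: Z-U =  5 → F
  shifts repeat with period 6: PAOFBX

PAOFBX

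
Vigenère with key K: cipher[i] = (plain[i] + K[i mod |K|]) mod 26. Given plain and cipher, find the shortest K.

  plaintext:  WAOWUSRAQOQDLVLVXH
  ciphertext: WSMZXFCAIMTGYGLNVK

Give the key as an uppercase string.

  i= 0: W-W =  0 → A
  i= 1: S-A = 18 → S
  i= 2: M-O = 24 → Y
  i= 3: Z-W =  3 → D
  i= 4: X-U =  3 → D
  i= 5: F-S = 13 → N
  i= 6: C-R = 11 → L
  i= 7: A-A =  0 → A
  i= 8: I-Q = 18 → S
  i= 9: M-O = 24 → Y
  i=10: T-Q =  3 → D
  i=11: G-D =  3 → D
  i=12: Y-L = 13 → N
  i=13: G-V = 11 → L
  i=14: L-L =  0 → A
  i=15: N-V = 18 → S
  i=16: V-X = 24 → Y
  i=17: K-H =  3 → D
  shifts repeat with period 7: ASYDDNL

ASYDDNL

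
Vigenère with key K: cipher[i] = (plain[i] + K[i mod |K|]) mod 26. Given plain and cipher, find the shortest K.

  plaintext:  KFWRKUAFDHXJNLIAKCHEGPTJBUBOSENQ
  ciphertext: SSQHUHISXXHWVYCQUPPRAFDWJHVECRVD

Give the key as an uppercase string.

INUQKN

  i= 0: S-K =  8 → I
  i= 1: S-F = 13 → N
  i= 2: Q-W = 20 → U
  i= 3: H-R = 16 → Q
  i= 4: U-K = 10 → K
  i= 5: H-U = 13 → N
  i= 6: I-A =  8 → I
  i= 7: S-F = 13 → N
  i= 8: X-D = 20 → U
  i= 9: X-H = 16 → Q
  i=10: H-X = 10 → K
  i=11: W-J = 13 → N
  i=12: V-N =  8 → I
  i=13: Y-L = 13 → N
  i=14: C-I = 20 → U
  i=15: Q-A = 16 → Q
  i=16: U-K = 10 → K
  i=17: P-C = 13 → N
  i=18: P-H =  8 → I
  i=19: R-E = 13 → N
  i=20: A-G = 20 → U
  i=21: F-P = 16 → Q
  i=22: D-T = 10 → K
  i=23: W-J = 13 → N
  i=24: J-B =  8 → I
  i=25: H-U = 13 → N
  i=26: V-B = 20 → U
  i=27: E-O = 16 → Q
  i=28: C-S = 10 → K
  i=29: R-E = 13 → N
  i=30: V-N =  8 → I
  i=31: D-Q = 13 → N
  shifts repeat with period 6: INUQKN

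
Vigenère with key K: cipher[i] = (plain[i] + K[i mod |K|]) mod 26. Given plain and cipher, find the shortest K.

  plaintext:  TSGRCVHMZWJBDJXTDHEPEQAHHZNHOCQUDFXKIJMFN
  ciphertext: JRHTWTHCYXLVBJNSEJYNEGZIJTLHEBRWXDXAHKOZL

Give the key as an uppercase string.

QZBCUYA

  i= 0: J-T = 16 → Q
  i= 1: R-S = 25 → Z
  i= 2: H-G =  1 → B
  i= 3: T-R =  2 → C
  i= 4: W-C = 20 → U
  i= 5: T-V = 24 → Y
  i= 6: H-H =  0 → A
  i= 7: C-M = 16 → Q
  i= 8: Y-Z = 25 → Z
  i= 9: X-W =  1 → B
  i=10: L-J =  2 → C
  i=11: V-B = 20 → U
  i=12: B-D = 24 → Y
  i=13: J-J =  0 → A
  i=14: N-X = 16 → Q
  i=15: S-T = 25 → Z
  i=16: E-D =  1 → B
  i=17: J-H =  2 → C
  i=18: Y-E = 20 → U
  i=19: N-P = 24 → Y
  i=20: E-E =  0 → A
  i=21: G-Q = 16 → Q
  i=22: Z-A = 25 → Z
  i=23: I-H =  1 → B
  i=24: J-H =  2 → C
  i=25: T-Z = 20 → U
  i=26: L-N = 24 → Y
  i=27: H-H =  0 → A
  i=28: E-O = 16 → Q
  i=29: B-C = 25 → Z
  i=30: R-Q =  1 → B
  i=31: W-U =  2 → C
  i=32: X-D = 20 → U
  i=33: D-F = 24 → Y
  i=34: X-X =  0 → A
  i=35: A-K = 16 → Q
  i=36: H-I = 25 → Z
  i=37: K-J =  1 → B
  i=38: O-M =  2 → C
  i=39: Z-F = 20 → U
  i=40: L-N = 24 → Y
  shifts repeat with period 7: QZBCUYA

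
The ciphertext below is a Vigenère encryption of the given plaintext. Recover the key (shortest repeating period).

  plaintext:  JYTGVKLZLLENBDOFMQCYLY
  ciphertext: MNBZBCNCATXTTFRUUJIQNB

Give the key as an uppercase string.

  i= 0: M-J =  3 → D
  i= 1: N-Y = 15 → P
  i= 2: B-T =  8 → I
  i= 3: Z-G = 19 → T
  i= 4: B-V =  6 → G
  i= 5: C-K = 18 → S
  i= 6: N-L =  2 → C
  i= 7: C-Z =  3 → D
  i= 8: A-L = 15 → P
  i= 9: T-L =  8 → I
  i=10: X-E = 19 → T
  i=11: T-N =  6 → G
  i=12: T-B = 18 → S
  i=13: F-D =  2 → C
  i=14: R-O =  3 → D
  i=15: U-F = 15 → P
  i=16: U-M =  8 → I
  i=17: J-Q = 19 → T
  i=18: I-C =  6 → G
  i=19: Q-Y = 18 → S
  i=20: N-L =  2 → C
  i=21: B-Y =  3 → D
  shifts repeat with period 7: DPITGSC

DPITGSC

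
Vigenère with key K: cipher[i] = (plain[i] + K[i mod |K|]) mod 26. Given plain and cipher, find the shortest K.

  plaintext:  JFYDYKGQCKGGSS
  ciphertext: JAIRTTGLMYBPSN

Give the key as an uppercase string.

  i= 0: J-J =  0 → A
  i= 1: A-F = 21 → V
  i= 2: I-Y = 10 → K
  i= 3: R-D = 14 → O
  i= 4: T-Y = 21 → V
  i= 5: T-K =  9 → J
  i= 6: G-G =  0 → A
  i= 7: L-Q = 21 → V
  i= 8: M-C = 10 → K
  i= 9: Y-K = 14 → O
  i=10: B-G = 21 → V
  i=11: P-G =  9 → J
  i=12: S-S =  0 → A
  i=13: N-S = 21 → V
  shifts repeat with period 6: AVKOVJ

AVKOVJ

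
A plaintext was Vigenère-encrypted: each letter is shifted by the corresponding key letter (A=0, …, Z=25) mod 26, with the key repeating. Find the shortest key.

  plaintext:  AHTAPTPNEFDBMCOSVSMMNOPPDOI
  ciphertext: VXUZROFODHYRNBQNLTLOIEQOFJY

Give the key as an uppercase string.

  i= 0: V-A = 21 → V
  i= 1: X-H = 16 → Q
  i= 2: U-T =  1 → B
  i= 3: Z-A = 25 → Z
  i= 4: R-P =  2 → C
  i= 5: O-T = 21 → V
  i= 6: F-P = 16 → Q
  i= 7: O-N =  1 → B
  i= 8: D-E = 25 → Z
  i= 9: H-F =  2 → C
  i=10: Y-D = 21 → V
  i=11: R-B = 16 → Q
  i=12: N-M =  1 → B
  i=13: B-C = 25 → Z
  i=14: Q-O =  2 → C
  i=15: N-S = 21 → V
  i=16: L-V = 16 → Q
  i=17: T-S =  1 → B
  i=18: L-M = 25 → Z
  i=19: O-M =  2 → C
  i=20: I-N = 21 → V
  i=21: E-O = 16 → Q
  i=22: Q-P =  1 → B
  i=23: O-P = 25 → Z
  i=24: F-D =  2 → C
  i=25: J-O = 21 → V
  i=26: Y-I = 16 → Q
  shifts repeat with period 5: VQBZC

VQBZC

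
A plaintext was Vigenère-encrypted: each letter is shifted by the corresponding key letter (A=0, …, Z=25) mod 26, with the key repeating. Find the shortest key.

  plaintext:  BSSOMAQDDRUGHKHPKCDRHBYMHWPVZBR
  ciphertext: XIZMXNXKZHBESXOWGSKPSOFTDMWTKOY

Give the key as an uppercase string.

  i= 0: X-B = 22 → W
  i= 1: I-S = 16 → Q
  i= 2: Z-S =  7 → H
  i= 3: M-O = 24 → Y
  i= 4: X-M = 11 → L
  i= 5: N-A = 13 → N
  i= 6: X-Q =  7 → H
  i= 7: K-D =  7 → H
  i= 8: Z-D = 22 → W
  i= 9: H-R = 16 → Q
  i=10: B-U =  7 → H
  i=11: E-G = 24 → Y
  i=12: S-H = 11 → L
  i=13: X-K = 13 → N
  i=14: O-H =  7 → H
  i=15: W-P =  7 → H
  i=16: G-K = 22 → W
  i=17: S-C = 16 → Q
  i=18: K-D =  7 → H
  i=19: P-R = 24 → Y
  i=20: S-H = 11 → L
  i=21: O-B = 13 → N
  i=22: F-Y =  7 → H
  i=23: T-M =  7 → H
  i=24: D-H = 22 → W
  i=25: M-W = 16 → Q
  i=26: W-P =  7 → H
  i=27: T-V = 24 → Y
  i=28: K-Z = 11 → L
  i=29: O-B = 13 → N
  i=30: Y-R =  7 → H
  shifts repeat with period 8: WQHYLNHH

WQHYLNHH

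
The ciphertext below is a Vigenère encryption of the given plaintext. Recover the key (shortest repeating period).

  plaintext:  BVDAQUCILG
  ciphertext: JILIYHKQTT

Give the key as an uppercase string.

INII

  i= 0: J-B =  8 → I
  i= 1: I-V = 13 → N
  i= 2: L-D =  8 → I
  i= 3: I-A =  8 → I
  i= 4: Y-Q =  8 → I
  i= 5: H-U = 13 → N
  i= 6: K-C =  8 → I
  i= 7: Q-I =  8 → I
  i= 8: T-L =  8 → I
  i= 9: T-G = 13 → N
  shifts repeat with period 4: INII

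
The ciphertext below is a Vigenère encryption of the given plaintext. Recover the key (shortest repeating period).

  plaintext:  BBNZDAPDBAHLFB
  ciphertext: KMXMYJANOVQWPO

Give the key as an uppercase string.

  i= 0: K-B =  9 → J
  i= 1: M-B = 11 → L
  i= 2: X-N = 10 → K
  i= 3: M-Z = 13 → N
  i= 4: Y-D = 21 → V
  i= 5: J-A =  9 → J
  i= 6: A-P = 11 → L
  i= 7: N-D = 10 → K
  i= 8: O-B = 13 → N
  i= 9: V-A = 21 → V
  i=10: Q-H =  9 → J
  i=11: W-L = 11 → L
  i=12: P-F = 10 → K
  i=13: O-B = 13 → N
  shifts repeat with period 5: JLKNV

JLKNV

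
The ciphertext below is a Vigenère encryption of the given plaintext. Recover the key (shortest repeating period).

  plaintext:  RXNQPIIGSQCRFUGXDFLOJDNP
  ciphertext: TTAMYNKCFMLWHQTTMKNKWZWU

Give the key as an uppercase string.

CWNWJF

  i= 0: T-R =  2 → C
  i= 1: T-X = 22 → W
  i= 2: A-N = 13 → N
  i= 3: M-Q = 22 → W
  i= 4: Y-P =  9 → J
  i= 5: N-I =  5 → F
  i= 6: K-I =  2 → C
  i= 7: C-G = 22 → W
  i= 8: F-S = 13 → N
  i= 9: M-Q = 22 → W
  i=10: L-C =  9 → J
  i=11: W-R =  5 → F
  i=12: H-F =  2 → C
  i=13: Q-U = 22 → W
  i=14: T-G = 13 → N
  i=15: T-X = 22 → W
  i=16: M-D =  9 → J
  i=17: K-F =  5 → F
  i=18: N-L =  2 → C
  i=19: K-O = 22 → W
  i=20: W-J = 13 → N
  i=21: Z-D = 22 → W
  i=22: W-N =  9 → J
  i=23: U-P =  5 → F
  shifts repeat with period 6: CWNWJF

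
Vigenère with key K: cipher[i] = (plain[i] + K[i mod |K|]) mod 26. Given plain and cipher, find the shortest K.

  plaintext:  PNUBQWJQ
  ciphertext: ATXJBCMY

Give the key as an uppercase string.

LGDI

  i= 0: A-P = 11 → L
  i= 1: T-N =  6 → G
  i= 2: X-U =  3 → D
  i= 3: J-B =  8 → I
  i= 4: B-Q = 11 → L
  i= 5: C-W =  6 → G
  i= 6: M-J =  3 → D
  i= 7: Y-Q =  8 → I
  shifts repeat with period 4: LGDI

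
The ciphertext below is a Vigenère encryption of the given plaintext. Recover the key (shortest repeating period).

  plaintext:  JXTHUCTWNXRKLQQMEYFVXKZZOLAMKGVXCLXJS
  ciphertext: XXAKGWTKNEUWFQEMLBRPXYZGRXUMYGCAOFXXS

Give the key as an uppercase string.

  i= 0: X-J = 14 → O
  i= 1: X-X =  0 → A
  i= 2: A-T =  7 → H
  i= 3: K-H =  3 → D
  i= 4: G-U = 12 → M
  i= 5: W-C = 20 → U
  i= 6: T-T =  0 → A
  i= 7: K-W = 14 → O
  i= 8: N-N =  0 → A
  i= 9: E-X =  7 → H
  i=10: U-R =  3 → D
  i=11: W-K = 12 → M
  i=12: F-L = 20 → U
  i=13: Q-Q =  0 → A
  i=14: E-Q = 14 → O
  i=15: M-M =  0 → A
  i=16: L-E =  7 → H
  i=17: B-Y =  3 → D
  i=18: R-F = 12 → M
  i=19: P-V = 20 → U
  i=20: X-X =  0 → A
  i=21: Y-K = 14 → O
  i=22: Z-Z =  0 → A
  i=23: G-Z =  7 → H
  i=24: R-O =  3 → D
  i=25: X-L = 12 → M
  i=26: U-A = 20 → U
  i=27: M-M =  0 → A
  i=28: Y-K = 14 → O
  i=29: G-G =  0 → A
  i=30: C-V =  7 → H
  i=31: A-X =  3 → D
  i=32: O-C = 12 → M
  i=33: F-L = 20 → U
  i=34: X-X =  0 → A
  i=35: X-J = 14 → O
  i=36: S-S =  0 → A
  shifts repeat with period 7: OAHDMUA

OAHDMUA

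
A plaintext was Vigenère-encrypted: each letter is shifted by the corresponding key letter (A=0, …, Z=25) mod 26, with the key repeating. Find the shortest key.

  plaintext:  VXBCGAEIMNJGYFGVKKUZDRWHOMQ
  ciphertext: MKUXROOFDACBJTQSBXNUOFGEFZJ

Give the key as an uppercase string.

RNTVLOKX

  i= 0: M-V = 17 → R
  i= 1: K-X = 13 → N
  i= 2: U-B = 19 → T
  i= 3: X-C = 21 → V
  i= 4: R-G = 11 → L
  i= 5: O-A = 14 → O
  i= 6: O-E = 10 → K
  i= 7: F-I = 23 → X
  i= 8: D-M = 17 → R
  i= 9: A-N = 13 → N
  i=10: C-J = 19 → T
  i=11: B-G = 21 → V
  i=12: J-Y = 11 → L
  i=13: T-F = 14 → O
  i=14: Q-G = 10 → K
  i=15: S-V = 23 → X
  i=16: B-K = 17 → R
  i=17: X-K = 13 → N
  i=18: N-U = 19 → T
  i=19: U-Z = 21 → V
  i=20: O-D = 11 → L
  i=21: F-R = 14 → O
  i=22: G-W = 10 → K
  i=23: E-H = 23 → X
  i=24: F-O = 17 → R
  i=25: Z-M = 13 → N
  i=26: J-Q = 19 → T
  shifts repeat with period 8: RNTVLOKX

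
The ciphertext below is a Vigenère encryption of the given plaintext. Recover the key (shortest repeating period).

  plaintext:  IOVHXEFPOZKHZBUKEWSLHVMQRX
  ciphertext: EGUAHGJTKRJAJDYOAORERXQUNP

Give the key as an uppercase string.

WSZTKCEE

  i= 0: E-I = 22 → W
  i= 1: G-O = 18 → S
  i= 2: U-V = 25 → Z
  i= 3: A-H = 19 → T
  i= 4: H-X = 10 → K
  i= 5: G-E =  2 → C
  i= 6: J-F =  4 → E
  i= 7: T-P =  4 → E
  i= 8: K-O = 22 → W
  i= 9: R-Z = 18 → S
  i=10: J-K = 25 → Z
  i=11: A-H = 19 → T
  i=12: J-Z = 10 → K
  i=13: D-B =  2 → C
  i=14: Y-U =  4 → E
  i=15: O-K =  4 → E
  i=16: A-E = 22 → W
  i=17: O-W = 18 → S
  i=18: R-S = 25 → Z
  i=19: E-L = 19 → T
  i=20: R-H = 10 → K
  i=21: X-V =  2 → C
  i=22: Q-M =  4 → E
  i=23: U-Q =  4 → E
  i=24: N-R = 22 → W
  i=25: P-X = 18 → S
  shifts repeat with period 8: WSZTKCEE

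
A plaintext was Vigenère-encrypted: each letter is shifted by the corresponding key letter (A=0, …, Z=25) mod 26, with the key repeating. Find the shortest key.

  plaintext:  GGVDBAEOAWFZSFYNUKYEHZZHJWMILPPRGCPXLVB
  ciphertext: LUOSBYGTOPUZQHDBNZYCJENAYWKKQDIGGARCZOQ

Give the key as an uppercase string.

FOTPAYC

  i= 0: L-G =  5 → F
  i= 1: U-G = 14 → O
  i= 2: O-V = 19 → T
  i= 3: S-D = 15 → P
  i= 4: B-B =  0 → A
  i= 5: Y-A = 24 → Y
  i= 6: G-E =  2 → C
  i= 7: T-O =  5 → F
  i= 8: O-A = 14 → O
  i= 9: P-W = 19 → T
  i=10: U-F = 15 → P
  i=11: Z-Z =  0 → A
  i=12: Q-S = 24 → Y
  i=13: H-F =  2 → C
  i=14: D-Y =  5 → F
  i=15: B-N = 14 → O
  i=16: N-U = 19 → T
  i=17: Z-K = 15 → P
  i=18: Y-Y =  0 → A
  i=19: C-E = 24 → Y
  i=20: J-H =  2 → C
  i=21: E-Z =  5 → F
  i=22: N-Z = 14 → O
  i=23: A-H = 19 → T
  i=24: Y-J = 15 → P
  i=25: W-W =  0 → A
  i=26: K-M = 24 → Y
  i=27: K-I =  2 → C
  i=28: Q-L =  5 → F
  i=29: D-P = 14 → O
  i=30: I-P = 19 → T
  i=31: G-R = 15 → P
  i=32: G-G =  0 → A
  i=33: A-C = 24 → Y
  i=34: R-P =  2 → C
  i=35: C-X =  5 → F
  i=36: Z-L = 14 → O
  i=37: O-V = 19 → T
  i=38: Q-B = 15 → P
  shifts repeat with period 7: FOTPAYC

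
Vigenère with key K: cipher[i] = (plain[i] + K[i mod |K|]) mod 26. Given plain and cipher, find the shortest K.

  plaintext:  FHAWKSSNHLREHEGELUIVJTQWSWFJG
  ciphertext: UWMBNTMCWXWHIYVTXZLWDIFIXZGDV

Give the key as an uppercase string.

PPMFDBU

  i= 0: U-F = 15 → P
  i= 1: W-H = 15 → P
  i= 2: M-A = 12 → M
  i= 3: B-W =  5 → F
  i= 4: N-K =  3 → D
  i= 5: T-S =  1 → B
  i= 6: M-S = 20 → U
  i= 7: C-N = 15 → P
  i= 8: W-H = 15 → P
  i= 9: X-L = 12 → M
  i=10: W-R =  5 → F
  i=11: H-E =  3 → D
  i=12: I-H =  1 → B
  i=13: Y-E = 20 → U
  i=14: V-G = 15 → P
  i=15: T-E = 15 → P
  i=16: X-L = 12 → M
  i=17: Z-U =  5 → F
  i=18: L-I =  3 → D
  i=19: W-V =  1 → B
  i=20: D-J = 20 → U
  i=21: I-T = 15 → P
  i=22: F-Q = 15 → P
  i=23: I-W = 12 → M
  i=24: X-S =  5 → F
  i=25: Z-W =  3 → D
  i=26: G-F =  1 → B
  i=27: D-J = 20 → U
  i=28: V-G = 15 → P
  shifts repeat with period 7: PPMFDBU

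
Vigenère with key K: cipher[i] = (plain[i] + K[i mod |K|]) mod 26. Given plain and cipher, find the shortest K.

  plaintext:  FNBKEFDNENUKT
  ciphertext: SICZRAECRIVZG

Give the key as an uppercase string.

  i= 0: S-F = 13 → N
  i= 1: I-N = 21 → V
  i= 2: C-B =  1 → B
  i= 3: Z-K = 15 → P
  i= 4: R-E = 13 → N
  i= 5: A-F = 21 → V
  i= 6: E-D =  1 → B
  i= 7: C-N = 15 → P
  i= 8: R-E = 13 → N
  i= 9: I-N = 21 → V
  i=10: V-U =  1 → B
  i=11: Z-K = 15 → P
  i=12: G-T = 13 → N
  shifts repeat with period 4: NVBP

NVBP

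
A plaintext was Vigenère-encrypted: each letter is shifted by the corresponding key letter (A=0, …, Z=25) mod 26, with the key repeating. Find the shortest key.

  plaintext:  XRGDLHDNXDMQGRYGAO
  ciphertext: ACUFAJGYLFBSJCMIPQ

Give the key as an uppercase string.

DLOCPC

  i= 0: A-X =  3 → D
  i= 1: C-R = 11 → L
  i= 2: U-G = 14 → O
  i= 3: F-D =  2 → C
  i= 4: A-L = 15 → P
  i= 5: J-H =  2 → C
  i= 6: G-D =  3 → D
  i= 7: Y-N = 11 → L
  i= 8: L-X = 14 → O
  i= 9: F-D =  2 → C
  i=10: B-M = 15 → P
  i=11: S-Q =  2 → C
  i=12: J-G =  3 → D
  i=13: C-R = 11 → L
  i=14: M-Y = 14 → O
  i=15: I-G =  2 → C
  i=16: P-A = 15 → P
  i=17: Q-O =  2 → C
  shifts repeat with period 6: DLOCPC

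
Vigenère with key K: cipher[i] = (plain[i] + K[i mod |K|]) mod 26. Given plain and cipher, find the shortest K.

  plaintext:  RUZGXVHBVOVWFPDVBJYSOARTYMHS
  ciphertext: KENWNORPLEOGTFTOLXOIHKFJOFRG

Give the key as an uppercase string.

TKOQQ

  i= 0: K-R = 19 → T
  i= 1: E-U = 10 → K
  i= 2: N-Z = 14 → O
  i= 3: W-G = 16 → Q
  i= 4: N-X = 16 → Q
  i= 5: O-V = 19 → T
  i= 6: R-H = 10 → K
  i= 7: P-B = 14 → O
  i= 8: L-V = 16 → Q
  i= 9: E-O = 16 → Q
  i=10: O-V = 19 → T
  i=11: G-W = 10 → K
  i=12: T-F = 14 → O
  i=13: F-P = 16 → Q
  i=14: T-D = 16 → Q
  i=15: O-V = 19 → T
  i=16: L-B = 10 → K
  i=17: X-J = 14 → O
  i=18: O-Y = 16 → Q
  i=19: I-S = 16 → Q
  i=20: H-O = 19 → T
  i=21: K-A = 10 → K
  i=22: F-R = 14 → O
  i=23: J-T = 16 → Q
  i=24: O-Y = 16 → Q
  i=25: F-M = 19 → T
  i=26: R-H = 10 → K
  i=27: G-S = 14 → O
  shifts repeat with period 5: TKOQQ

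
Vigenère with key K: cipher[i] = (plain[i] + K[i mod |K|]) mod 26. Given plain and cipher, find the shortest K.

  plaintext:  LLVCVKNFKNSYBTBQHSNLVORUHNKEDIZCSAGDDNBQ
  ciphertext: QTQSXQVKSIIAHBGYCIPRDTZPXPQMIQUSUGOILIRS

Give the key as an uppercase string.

FIVQCGI

  i= 0: Q-L =  5 → F
  i= 1: T-L =  8 → I
  i= 2: Q-V = 21 → V
  i= 3: S-C = 16 → Q
  i= 4: X-V =  2 → C
  i= 5: Q-K =  6 → G
  i= 6: V-N =  8 → I
  i= 7: K-F =  5 → F
  i= 8: S-K =  8 → I
  i= 9: I-N = 21 → V
  i=10: I-S = 16 → Q
  i=11: A-Y =  2 → C
  i=12: H-B =  6 → G
  i=13: B-T =  8 → I
  i=14: G-B =  5 → F
  i=15: Y-Q =  8 → I
  i=16: C-H = 21 → V
  i=17: I-S = 16 → Q
  i=18: P-N =  2 → C
  i=19: R-L =  6 → G
  i=20: D-V =  8 → I
  i=21: T-O =  5 → F
  i=22: Z-R =  8 → I
  i=23: P-U = 21 → V
  i=24: X-H = 16 → Q
  i=25: P-N =  2 → C
  i=26: Q-K =  6 → G
  i=27: M-E =  8 → I
  i=28: I-D =  5 → F
  i=29: Q-I =  8 → I
  i=30: U-Z = 21 → V
  i=31: S-C = 16 → Q
  i=32: U-S =  2 → C
  i=33: G-A =  6 → G
  i=34: O-G =  8 → I
  i=35: I-D =  5 → F
  i=36: L-D =  8 → I
  i=37: I-N = 21 → V
  i=38: R-B = 16 → Q
  i=39: S-Q =  2 → C
  shifts repeat with period 7: FIVQCGI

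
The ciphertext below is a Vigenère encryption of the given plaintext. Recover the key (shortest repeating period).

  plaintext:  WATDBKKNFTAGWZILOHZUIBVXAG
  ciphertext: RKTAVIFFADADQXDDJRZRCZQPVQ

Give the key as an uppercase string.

  i= 0: R-W = 21 → V
  i= 1: K-A = 10 → K
  i= 2: T-T =  0 → A
  i= 3: A-D = 23 → X
  i= 4: V-B = 20 → U
  i= 5: I-K = 24 → Y
  i= 6: F-K = 21 → V
  i= 7: F-N = 18 → S
  i= 8: A-F = 21 → V
  i= 9: D-T = 10 → K
  i=10: A-A =  0 → A
  i=11: D-G = 23 → X
  i=12: Q-W = 20 → U
  i=13: X-Z = 24 → Y
  i=14: D-I = 21 → V
  i=15: D-L = 18 → S
  i=16: J-O = 21 → V
  i=17: R-H = 10 → K
  i=18: Z-Z =  0 → A
  i=19: R-U = 23 → X
  i=20: C-I = 20 → U
  i=21: Z-B = 24 → Y
  i=22: Q-V = 21 → V
  i=23: P-X = 18 → S
  i=24: V-A = 21 → V
  i=25: Q-G = 10 → K
  shifts repeat with period 8: VKAXUYVS

VKAXUYVS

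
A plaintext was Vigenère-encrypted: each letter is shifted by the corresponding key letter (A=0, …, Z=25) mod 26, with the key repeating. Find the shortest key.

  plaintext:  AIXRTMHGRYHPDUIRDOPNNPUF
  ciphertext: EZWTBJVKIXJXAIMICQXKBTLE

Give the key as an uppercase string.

ERZCIXO

  i= 0: E-A =  4 → E
  i= 1: Z-I = 17 → R
  i= 2: W-X = 25 → Z
  i= 3: T-R =  2 → C
  i= 4: B-T =  8 → I
  i= 5: J-M = 23 → X
  i= 6: V-H = 14 → O
  i= 7: K-G =  4 → E
  i= 8: I-R = 17 → R
  i= 9: X-Y = 25 → Z
  i=10: J-H =  2 → C
  i=11: X-P =  8 → I
  i=12: A-D = 23 → X
  i=13: I-U = 14 → O
  i=14: M-I =  4 → E
  i=15: I-R = 17 → R
  i=16: C-D = 25 → Z
  i=17: Q-O =  2 → C
  i=18: X-P =  8 → I
  i=19: K-N = 23 → X
  i=20: B-N = 14 → O
  i=21: T-P =  4 → E
  i=22: L-U = 17 → R
  i=23: E-F = 25 → Z
  shifts repeat with period 7: ERZCIXO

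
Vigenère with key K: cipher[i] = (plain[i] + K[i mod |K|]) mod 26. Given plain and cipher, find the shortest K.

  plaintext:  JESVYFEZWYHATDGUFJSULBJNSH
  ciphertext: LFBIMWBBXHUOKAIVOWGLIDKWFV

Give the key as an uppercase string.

CBJNORX

  i= 0: L-J =  2 → C
  i= 1: F-E =  1 → B
  i= 2: B-S =  9 → J
  i= 3: I-V = 13 → N
  i= 4: M-Y = 14 → O
  i= 5: W-F = 17 → R
  i= 6: B-E = 23 → X
  i= 7: B-Z =  2 → C
  i= 8: X-W =  1 → B
  i= 9: H-Y =  9 → J
  i=10: U-H = 13 → N
  i=11: O-A = 14 → O
  i=12: K-T = 17 → R
  i=13: A-D = 23 → X
  i=14: I-G =  2 → C
  i=15: V-U =  1 → B
  i=16: O-F =  9 → J
  i=17: W-J = 13 → N
  i=18: G-S = 14 → O
  i=19: L-U = 17 → R
  i=20: I-L = 23 → X
  i=21: D-B =  2 → C
  i=22: K-J =  1 → B
  i=23: W-N =  9 → J
  i=24: F-S = 13 → N
  i=25: V-H = 14 → O
  shifts repeat with period 7: CBJNORX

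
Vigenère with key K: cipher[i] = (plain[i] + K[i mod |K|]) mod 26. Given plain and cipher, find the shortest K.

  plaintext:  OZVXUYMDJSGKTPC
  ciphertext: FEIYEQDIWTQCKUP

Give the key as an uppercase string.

RFNBKS

  i= 0: F-O = 17 → R
  i= 1: E-Z =  5 → F
  i= 2: I-V = 13 → N
  i= 3: Y-X =  1 → B
  i= 4: E-U = 10 → K
  i= 5: Q-Y = 18 → S
  i= 6: D-M = 17 → R
  i= 7: I-D =  5 → F
  i= 8: W-J = 13 → N
  i= 9: T-S =  1 → B
  i=10: Q-G = 10 → K
  i=11: C-K = 18 → S
  i=12: K-T = 17 → R
  i=13: U-P =  5 → F
  i=14: P-C = 13 → N
  shifts repeat with period 6: RFNBKS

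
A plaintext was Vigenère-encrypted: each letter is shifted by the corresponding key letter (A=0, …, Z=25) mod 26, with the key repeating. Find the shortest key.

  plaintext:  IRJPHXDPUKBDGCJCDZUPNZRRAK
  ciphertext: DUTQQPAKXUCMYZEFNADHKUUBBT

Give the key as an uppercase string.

VDKBJSX

  i= 0: D-I = 21 → V
  i= 1: U-R =  3 → D
  i= 2: T-J = 10 → K
  i= 3: Q-P =  1 → B
  i= 4: Q-H =  9 → J
  i= 5: P-X = 18 → S
  i= 6: A-D = 23 → X
  i= 7: K-P = 21 → V
  i= 8: X-U =  3 → D
  i= 9: U-K = 10 → K
  i=10: C-B =  1 → B
  i=11: M-D =  9 → J
  i=12: Y-G = 18 → S
  i=13: Z-C = 23 → X
  i=14: E-J = 21 → V
  i=15: F-C =  3 → D
  i=16: N-D = 10 → K
  i=17: A-Z =  1 → B
  i=18: D-U =  9 → J
  i=19: H-P = 18 → S
  i=20: K-N = 23 → X
  i=21: U-Z = 21 → V
  i=22: U-R =  3 → D
  i=23: B-R = 10 → K
  i=24: B-A =  1 → B
  i=25: T-K =  9 → J
  shifts repeat with period 7: VDKBJSX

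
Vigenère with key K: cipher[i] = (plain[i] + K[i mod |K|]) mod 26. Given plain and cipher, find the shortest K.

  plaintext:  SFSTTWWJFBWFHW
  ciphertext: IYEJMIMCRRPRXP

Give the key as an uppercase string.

  i= 0: I-S = 16 → Q
  i= 1: Y-F = 19 → T
  i= 2: E-S = 12 → M
  i= 3: J-T = 16 → Q
  i= 4: M-T = 19 → T
  i= 5: I-W = 12 → M
  i= 6: M-W = 16 → Q
  i= 7: C-J = 19 → T
  i= 8: R-F = 12 → M
  i= 9: R-B = 16 → Q
  i=10: P-W = 19 → T
  i=11: R-F = 12 → M
  i=12: X-H = 16 → Q
  i=13: P-W = 19 → T
  shifts repeat with period 3: QTM

QTM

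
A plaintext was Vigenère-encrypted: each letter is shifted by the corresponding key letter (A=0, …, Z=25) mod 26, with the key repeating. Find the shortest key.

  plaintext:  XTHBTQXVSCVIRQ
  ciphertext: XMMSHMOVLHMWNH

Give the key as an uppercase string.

  i= 0: X-X =  0 → A
  i= 1: M-T = 19 → T
  i= 2: M-H =  5 → F
  i= 3: S-B = 17 → R
  i= 4: H-T = 14 → O
  i= 5: M-Q = 22 → W
  i= 6: O-X = 17 → R
  i= 7: V-V =  0 → A
  i= 8: L-S = 19 → T
  i= 9: H-C =  5 → F
  i=10: M-V = 17 → R
  i=11: W-I = 14 → O
  i=12: N-R = 22 → W
  i=13: H-Q = 17 → R
  shifts repeat with period 7: ATFROWR

ATFROWR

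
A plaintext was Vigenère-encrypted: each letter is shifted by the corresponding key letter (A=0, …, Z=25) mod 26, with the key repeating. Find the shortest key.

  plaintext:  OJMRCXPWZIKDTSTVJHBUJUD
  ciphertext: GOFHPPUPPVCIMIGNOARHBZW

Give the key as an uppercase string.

SFTQN

  i= 0: G-O = 18 → S
  i= 1: O-J =  5 → F
  i= 2: F-M = 19 → T
  i= 3: H-R = 16 → Q
  i= 4: P-C = 13 → N
  i= 5: P-X = 18 → S
  i= 6: U-P =  5 → F
  i= 7: P-W = 19 → T
  i= 8: P-Z = 16 → Q
  i= 9: V-I = 13 → N
  i=10: C-K = 18 → S
  i=11: I-D =  5 → F
  i=12: M-T = 19 → T
  i=13: I-S = 16 → Q
  i=14: G-T = 13 → N
  i=15: N-V = 18 → S
  i=16: O-J =  5 → F
  i=17: A-H = 19 → T
  i=18: R-B = 16 → Q
  i=19: H-U = 13 → N
  i=20: B-J = 18 → S
  i=21: Z-U =  5 → F
  i=22: W-D = 19 → T
  shifts repeat with period 5: SFTQN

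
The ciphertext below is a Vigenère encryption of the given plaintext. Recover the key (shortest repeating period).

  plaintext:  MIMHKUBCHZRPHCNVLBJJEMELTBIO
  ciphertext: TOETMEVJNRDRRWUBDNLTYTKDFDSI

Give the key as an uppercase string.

  i= 0: T-M =  7 → H
  i= 1: O-I =  6 → G
  i= 2: E-M = 18 → S
  i= 3: T-H = 12 → M
  i= 4: M-K =  2 → C
  i= 5: E-U = 10 → K
  i= 6: V-B = 20 → U
  i= 7: J-C =  7 → H
  i= 8: N-H =  6 → G
  i= 9: R-Z = 18 → S
  i=10: D-R = 12 → M
  i=11: R-P =  2 → C
  i=12: R-H = 10 → K
  i=13: W-C = 20 → U
  i=14: U-N =  7 → H
  i=15: B-V =  6 → G
  i=16: D-L = 18 → S
  i=17: N-B = 12 → M
  i=18: L-J =  2 → C
  i=19: T-J = 10 → K
  i=20: Y-E = 20 → U
  i=21: T-M =  7 → H
  i=22: K-E =  6 → G
  i=23: D-L = 18 → S
  i=24: F-T = 12 → M
  i=25: D-B =  2 → C
  i=26: S-I = 10 → K
  i=27: I-O = 20 → U
  shifts repeat with period 7: HGSMCKU

HGSMCKU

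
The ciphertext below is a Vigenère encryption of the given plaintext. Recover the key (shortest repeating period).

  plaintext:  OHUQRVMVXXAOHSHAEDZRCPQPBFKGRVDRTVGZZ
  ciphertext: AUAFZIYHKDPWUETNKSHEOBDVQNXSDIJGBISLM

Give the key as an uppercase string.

  i= 0: A-O = 12 → M
  i= 1: U-H = 13 → N
  i= 2: A-U =  6 → G
  i= 3: F-Q = 15 → P
  i= 4: Z-R =  8 → I
  i= 5: I-V = 13 → N
  i= 6: Y-M = 12 → M
  i= 7: H-V = 12 → M
  i= 8: K-X = 13 → N
  i= 9: D-X =  6 → G
  i=10: P-A = 15 → P
  i=11: W-O =  8 → I
  i=12: U-H = 13 → N
  i=13: E-S = 12 → M
  i=14: T-H = 12 → M
  i=15: N-A = 13 → N
  i=16: K-E =  6 → G
  i=17: S-D = 15 → P
  i=18: H-Z =  8 → I
  i=19: E-R = 13 → N
  i=20: O-C = 12 → M
  i=21: B-P = 12 → M
  i=22: D-Q = 13 → N
  i=23: V-P =  6 → G
  i=24: Q-B = 15 → P
  i=25: N-F =  8 → I
  i=26: X-K = 13 → N
  i=27: S-G = 12 → M
  i=28: D-R = 12 → M
  i=29: I-V = 13 → N
  i=30: J-D =  6 → G
  i=31: G-R = 15 → P
  i=32: B-T =  8 → I
  i=33: I-V = 13 → N
  i=34: S-G = 12 → M
  i=35: L-Z = 12 → M
  i=36: M-Z = 13 → N
  shifts repeat with period 7: MNGPINM

MNGPINM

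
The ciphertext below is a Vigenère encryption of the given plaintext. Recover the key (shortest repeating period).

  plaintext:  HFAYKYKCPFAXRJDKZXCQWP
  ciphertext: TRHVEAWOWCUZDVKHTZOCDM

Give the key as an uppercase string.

  i= 0: T-H = 12 → M
  i= 1: R-F = 12 → M
  i= 2: H-A =  7 → H
  i= 3: V-Y = 23 → X
  i= 4: E-K = 20 → U
  i= 5: A-Y =  2 → C
  i= 6: W-K = 12 → M
  i= 7: O-C = 12 → M
  i= 8: W-P =  7 → H
  i= 9: C-F = 23 → X
  i=10: U-A = 20 → U
  i=11: Z-X =  2 → C
  i=12: D-R = 12 → M
  i=13: V-J = 12 → M
  i=14: K-D =  7 → H
  i=15: H-K = 23 → X
  i=16: T-Z = 20 → U
  i=17: Z-X =  2 → C
  i=18: O-C = 12 → M
  i=19: C-Q = 12 → M
  i=20: D-W =  7 → H
  i=21: M-P = 23 → X
  shifts repeat with period 6: MMHXUC

MMHXUC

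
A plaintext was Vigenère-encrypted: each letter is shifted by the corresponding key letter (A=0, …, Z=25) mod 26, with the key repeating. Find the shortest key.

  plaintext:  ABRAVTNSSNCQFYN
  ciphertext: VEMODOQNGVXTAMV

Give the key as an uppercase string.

  i= 0: V-A = 21 → V
  i= 1: E-B =  3 → D
  i= 2: M-R = 21 → V
  i= 3: O-A = 14 → O
  i= 4: D-V =  8 → I
  i= 5: O-T = 21 → V
  i= 6: Q-N =  3 → D
  i= 7: N-S = 21 → V
  i= 8: G-S = 14 → O
  i= 9: V-N =  8 → I
  i=10: X-C = 21 → V
  i=11: T-Q =  3 → D
  i=12: A-F = 21 → V
  i=13: M-Y = 14 → O
  i=14: V-N =  8 → I
  shifts repeat with period 5: VDVOI

VDVOI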